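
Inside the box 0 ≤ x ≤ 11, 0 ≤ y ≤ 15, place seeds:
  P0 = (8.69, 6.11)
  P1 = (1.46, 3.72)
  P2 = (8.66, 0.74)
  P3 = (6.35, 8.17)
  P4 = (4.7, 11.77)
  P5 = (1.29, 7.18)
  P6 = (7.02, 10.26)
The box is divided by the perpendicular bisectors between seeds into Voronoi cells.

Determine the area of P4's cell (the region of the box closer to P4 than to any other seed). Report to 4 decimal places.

Area of P4's cell: 33.6830

1. box [0,11]×[0,15]: [(0, 0) (11, 0) (11, 15) (0, 15)]
2. ⊥bis P4·P0 via (6.695,8.94): [(0, 4.2204) (11, 11.9748) (11, 15) (0, 15)]  |A|=75.9265
3. ⊥bis P4·P1 via (3.08,7.745): [(0, 8.9847) (4.3021, 7.2531) (11, 11.9748) (11, 15) (0, 15)]  |A|=65.6784
4. ⊥bis P4·P2 via (6.68,6.255): [(0, 8.9847) (4.3021, 7.2531) (11, 11.9748) (11, 15) (0, 15)]  |A|=65.6784
5. ⊥bis P4·P3 via (5.525,9.97): [(0, 8.9847) (1.7971, 8.2614) (11, 12.4794) (11, 15) (0, 15)]  |A|=54.0661
6. ⊥bis P4·P5 via (2.995,9.475): [(0, 11.7) (3.5482, 9.064) (11, 12.4794) (11, 15) (0, 15)]  |A|=47.8941
7. ⊥bis P4·P6 via (5.86,11.015): [(0, 11.7) (3.5482, 9.064) (5.0331, 9.7446) (8.4537, 15) (0, 15)]  |A|=33.683
8. canonical 5-gon: [(0, 11.7) (3.5482, 9.064) (5.0331, 9.7446) (8.4537, 15) (0, 15)]
9. shoelace: 33.683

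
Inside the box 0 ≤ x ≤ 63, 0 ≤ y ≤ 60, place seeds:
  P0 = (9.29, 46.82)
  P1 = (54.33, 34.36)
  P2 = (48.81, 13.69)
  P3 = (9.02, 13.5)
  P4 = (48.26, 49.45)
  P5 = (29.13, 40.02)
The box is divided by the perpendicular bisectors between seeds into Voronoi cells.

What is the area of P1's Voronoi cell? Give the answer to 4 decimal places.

1. box [0,63]×[0,60]: [(0, 0) (63, 0) (63, 60) (0, 60)]
2. ⊥bis P1·P0 via (31.81,40.59): [(20.5811, 0) (63, 0) (63, 60) (37.1796, 60)]  |A|=2047.179
3. ⊥bis P1·P2 via (51.57,24.025): [(28.9021, 30.0786) (63, 20.9726) (63, 60) (37.1796, 60)]  |A|=1051.6682
4. ⊥bis P1·P3 via (31.675,23.93): [(28.9021, 30.0786) (63, 20.9726) (63, 60) (37.1796, 60)]  |A|=1051.6682
5. ⊥bis P1·P4 via (51.295,41.905): [(29.7795, 33.2503) (28.9021, 30.0786) (63, 20.9726) (63, 46.6134)]  |A|=483.9703
6. ⊥bis P1·P5 via (41.73,37.19): [(41.9442, 38.1436) (39.4972, 27.2491) (63, 20.9726) (63, 46.6134)]  |A|=405.6489
7. canonical 4-gon: [(41.9442, 38.1436) (39.4972, 27.2491) (63, 20.9726) (63, 46.6134)]
8. shoelace: 405.6489

Area of P1's cell: 405.6489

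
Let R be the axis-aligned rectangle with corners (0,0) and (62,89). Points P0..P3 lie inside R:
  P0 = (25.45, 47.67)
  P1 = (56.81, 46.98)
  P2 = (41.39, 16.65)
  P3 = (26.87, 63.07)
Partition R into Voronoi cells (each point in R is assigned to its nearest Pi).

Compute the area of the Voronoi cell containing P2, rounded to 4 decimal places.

Area of P2's cell: 1688.8410

1. box [0,62]×[0,89]: [(0, 0) (62, 0) (62, 89) (0, 89)]
2. ⊥bis P2·P0 via (33.42,32.16): [(0, 14.9867) (0, 0) (62, 0) (62, 46.8462)]  |A|=1916.8201
3. ⊥bis P2·P1 via (49.1,31.815): [(40.8807, 35.9938) (0, 14.9867) (0, 0) (62, 0) (62, 25.2565)]  |A|=1688.841
4. ⊥bis P2·P3 via (34.13,39.86): [(40.8807, 35.9938) (0, 14.9867) (0, 0) (62, 0) (62, 25.2565)]  |A|=1688.841
5. canonical 5-gon: [(40.8807, 35.9938) (0, 14.9867) (0, 0) (62, 0) (62, 25.2565)]
6. shoelace: 1688.841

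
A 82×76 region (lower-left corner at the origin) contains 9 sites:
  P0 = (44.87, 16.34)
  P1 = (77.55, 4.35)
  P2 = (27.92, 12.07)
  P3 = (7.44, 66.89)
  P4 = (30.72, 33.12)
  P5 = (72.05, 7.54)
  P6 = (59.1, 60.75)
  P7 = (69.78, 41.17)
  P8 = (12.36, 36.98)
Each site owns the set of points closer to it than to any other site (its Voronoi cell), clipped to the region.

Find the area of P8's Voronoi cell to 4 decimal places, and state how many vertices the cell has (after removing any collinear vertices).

1. box [0,82]×[0,76]: [(0, 0) (82, 0) (82, 76) (0, 76)]
2. ⊥bis P8·P0 via (28.615,26.66): [(0, 0) (11.6891, 0) (59.9401, 76) (0, 76)]  |A|=2721.9063
3. ⊥bis P8·P1 via (44.955,20.665): [(0, 0) (11.6891, 0) (59.9401, 76) (0, 76)]  |A|=2721.9063
4. ⊥bis P8·P2 via (20.14,24.525): [(0, 11.9446) (31.9386, 31.895) (59.9401, 76) (0, 76)]  |A|=2344.7488
5. ⊥bis P8·P3 via (9.9,51.935): [(0, 50.3065) (0, 11.9446) (31.9386, 31.895) (48.7153, 58.3199)]  |A|=1189.042
6. ⊥bis P8·P4 via (21.54,35.05): [(25.634, 54.5231) (0, 50.3065) (0, 11.9446) (19.2044, 23.9405)]  |A|=746.7799
7. ⊥bis P8·P5 via (42.205,22.26): [(25.634, 54.5231) (0, 50.3065) (0, 11.9446) (19.2044, 23.9405)]  |A|=746.7799
8. ⊥bis P8·P6 via (35.73,48.865): [(25.634, 54.5231) (0, 50.3065) (0, 11.9446) (19.2044, 23.9405)]  |A|=746.7799
9. ⊥bis P8·P7 via (41.07,39.075): [(25.634, 54.5231) (0, 50.3065) (0, 11.9446) (19.2044, 23.9405)]  |A|=746.7799
10. canonical 4-gon: [(25.634, 54.5231) (0, 50.3065) (0, 11.9446) (19.2044, 23.9405)]
11. shoelace: 746.7799

Area of P8's cell: 746.7799 (4 vertices)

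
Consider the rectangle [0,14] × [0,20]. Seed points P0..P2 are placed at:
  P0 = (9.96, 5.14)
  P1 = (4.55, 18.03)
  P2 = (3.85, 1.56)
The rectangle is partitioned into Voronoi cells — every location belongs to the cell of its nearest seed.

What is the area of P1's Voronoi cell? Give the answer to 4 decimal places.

Area of P1's cell: 117.0855

1. box [0,14]×[0,20]: [(0, 0) (14, 0) (14, 20) (0, 20)]
2. ⊥bis P1·P0 via (7.255,11.585): [(0, 8.54) (14, 14.4159) (14, 20) (0, 20)]  |A|=119.3083
3. ⊥bis P1·P2 via (4.2,9.795): [(0, 9.9735) (3.1014, 9.8417) (14, 14.4159) (14, 20) (0, 20)]  |A|=117.0855
4. canonical 5-gon: [(0, 9.9735) (3.1014, 9.8417) (14, 14.4159) (14, 20) (0, 20)]
5. shoelace: 117.0855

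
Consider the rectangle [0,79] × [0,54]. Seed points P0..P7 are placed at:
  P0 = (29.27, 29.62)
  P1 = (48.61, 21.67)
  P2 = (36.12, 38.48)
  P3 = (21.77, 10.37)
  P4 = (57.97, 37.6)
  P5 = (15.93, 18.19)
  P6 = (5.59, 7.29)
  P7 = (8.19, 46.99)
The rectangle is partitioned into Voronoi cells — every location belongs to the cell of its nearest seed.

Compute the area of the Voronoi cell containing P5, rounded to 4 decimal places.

1. box [0,79]×[0,54]: [(0, 0) (79, 0) (79, 54) (0, 54)]
2. ⊥bis P5·P0 via (22.6,23.905): [(0, 50.2816) (0, 0) (43.0823, 0)]  |A|=1083.123
3. ⊥bis P5·P1 via (32.27,19.93): [(33.159, 11.5815) (0, 50.2816) (0, 0) (34.3923, 0)]  |A|=1032.801
4. ⊥bis P5·P2 via (26.025,28.335): [(33.159, 11.5815) (0, 50.2816) (0, 0) (34.3923, 0)]  |A|=1032.801
5. ⊥bis P5·P3 via (18.85,14.28): [(26.1657, 19.7434) (0, 50.2816) (0, 0.2028)]  |A|=655.1742
6. ⊥bis P5·P4 via (36.95,27.895): [(26.1657, 19.7434) (0, 50.2816) (0, 0.2028)]  |A|=655.1742
7. ⊥bis P5·P6 via (10.76,12.74): [(13.4152, 10.2212) (26.1657, 19.7434) (0, 50.2816) (0, 22.9472)]  |A|=502.6141
8. ⊥bis P5·P7 via (12.06,32.59): [(13.4152, 10.2212) (26.1657, 19.7434) (14.5786, 33.2669) (0, 29.3489) (0, 22.9472)]  |A|=350.03
9. canonical 5-gon: [(13.4152, 10.2212) (26.1657, 19.7434) (14.5786, 33.2669) (0, 29.3489) (0, 22.9472)]
10. shoelace: 350.03

Area of P5's cell: 350.0300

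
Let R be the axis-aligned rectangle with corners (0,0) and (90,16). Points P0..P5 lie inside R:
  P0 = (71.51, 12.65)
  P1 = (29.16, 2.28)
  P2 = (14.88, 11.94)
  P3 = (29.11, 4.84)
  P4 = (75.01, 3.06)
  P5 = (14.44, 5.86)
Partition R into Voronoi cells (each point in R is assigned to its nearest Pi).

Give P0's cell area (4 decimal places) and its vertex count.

Area of P0's cell: 365.2321 (5 vertices)

1. box [0,90]×[0,16]: [(0, 0) (90, 0) (90, 16) (0, 16)]
2. ⊥bis P0·P1 via (50.335,7.465): [(52.1629, 0) (90, 0) (90, 16) (48.2451, 16)]  |A|=636.736
3. ⊥bis P0·P2 via (43.195,12.295): [(52.1629, 0) (90, 0) (90, 16) (48.2451, 16)]  |A|=636.736
4. ⊥bis P0·P3 via (50.31,8.745): [(51.1857, 3.9907) (52.1629, 0) (90, 0) (90, 16) (48.9736, 16)]  |A|=632.3613
5. ⊥bis P0·P4 via (73.26,7.855): [(51.1857, 3.9907) (52.128, 0.1426) (90, 13.9645) (90, 16) (48.9736, 16)]  |A|=365.2321
6. ⊥bis P0·P5 via (42.975,9.255): [(51.1857, 3.9907) (52.128, 0.1426) (90, 13.9645) (90, 16) (48.9736, 16)]  |A|=365.2321
7. canonical 5-gon: [(51.1857, 3.9907) (52.128, 0.1426) (90, 13.9645) (90, 16) (48.9736, 16)]
8. shoelace: 365.2321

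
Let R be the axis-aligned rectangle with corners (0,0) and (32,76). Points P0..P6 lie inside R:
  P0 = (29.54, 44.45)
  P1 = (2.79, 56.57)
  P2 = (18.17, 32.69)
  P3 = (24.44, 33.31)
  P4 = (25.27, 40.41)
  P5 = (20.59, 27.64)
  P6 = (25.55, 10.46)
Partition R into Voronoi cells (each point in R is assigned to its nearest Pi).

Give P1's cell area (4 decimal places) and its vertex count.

1. box [0,32]×[0,76]: [(0, 0) (32, 0) (32, 76) (0, 76)]
2. ⊥bis P1·P0 via (16.165,50.51): [(0, 14.8323) (27.7141, 76) (0, 76)]  |A|=847.6043
3. ⊥bis P1·P2 via (10.48,44.63): [(0, 37.8803) (14.7456, 47.3773) (27.7141, 76) (0, 76)]  |A|=677.6757
4. ⊥bis P1·P3 via (13.615,44.94): [(0, 37.8803) (14.7456, 47.3773) (27.7141, 76) (0, 76)]  |A|=677.6757
5. ⊥bis P1·P4 via (14.03,48.49): [(0, 37.8803) (11.9235, 45.5597) (17.3292, 53.0794) (27.7141, 76) (0, 76)]  |A|=671.9776
6. ⊥bis P1·P5 via (11.69,42.105): [(0, 37.8803) (11.9235, 45.5597) (17.3292, 53.0794) (27.7141, 76) (0, 76)]  |A|=671.9776
7. ⊥bis P1·P6 via (14.17,33.515): [(0, 37.8803) (11.9235, 45.5597) (17.3292, 53.0794) (27.7141, 76) (0, 76)]  |A|=671.9776
8. canonical 5-gon: [(0, 37.8803) (11.9235, 45.5597) (17.3292, 53.0794) (27.7141, 76) (0, 76)]
9. shoelace: 671.9776

Area of P1's cell: 671.9776 (5 vertices)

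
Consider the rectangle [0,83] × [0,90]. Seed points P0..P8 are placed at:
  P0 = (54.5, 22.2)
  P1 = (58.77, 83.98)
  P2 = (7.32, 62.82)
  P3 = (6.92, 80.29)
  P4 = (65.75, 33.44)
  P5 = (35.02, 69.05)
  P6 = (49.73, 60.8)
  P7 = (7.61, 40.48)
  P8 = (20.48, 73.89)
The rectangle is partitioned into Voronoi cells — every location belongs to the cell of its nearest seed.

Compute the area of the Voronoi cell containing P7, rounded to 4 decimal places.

1. box [0,83]×[0,90]: [(0, 0) (83, 0) (83, 90) (0, 90)]
2. ⊥bis P7·P0 via (31.055,31.34): [(0, 0) (18.8371, 0) (53.9235, 90) (0, 90)]  |A|=3274.2298
3. ⊥bis P7·P1 via (33.19,62.23): [(0, 0) (18.8371, 0) (39.9829, 54.2409) (9.5779, 90) (0, 90)]  |A|=2481.3508
4. ⊥bis P7·P2 via (7.465,51.65): [(0, 51.5531) (0, 0) (18.8371, 0) (39.1331, 52.0611)]  |A|=1499.0571
5. ⊥bis P7·P3 via (7.265,60.385): [(0, 51.5531) (0, 0) (18.8371, 0) (39.1331, 52.0611)]  |A|=1499.0571
6. ⊥bis P7·P4 via (36.68,36.96): [(38.5076, 52.053) (0, 51.5531) (0, 0) (18.8371, 0) (38.2272, 49.7373)]  |A|=1498.3339
7. ⊥bis P7·P5 via (21.315,54.765): [(24.3336, 51.869) (0, 51.5531) (0, 0) (18.8371, 0) (35.05, 41.5876)]  |A|=1421.9484
8. ⊥bis P7·P6 via (28.67,50.64): [(31.3027, 45.1828) (24.3336, 51.869) (0, 51.5531) (0, 0) (18.8371, 0) (34.1504, 39.28)]  |A|=1416.0075
9. ⊥bis P7·P8 via (14.045,57.185): [(31.3027, 45.1828) (24.3336, 51.869) (0, 51.5531) (0, 0) (18.8371, 0) (34.1504, 39.28)]  |A|=1416.0075
10. canonical 6-gon: [(31.3027, 45.1828) (24.3336, 51.869) (0, 51.5531) (0, 0) (18.8371, 0) (34.1504, 39.28)]
11. shoelace: 1416.0075

Area of P7's cell: 1416.0075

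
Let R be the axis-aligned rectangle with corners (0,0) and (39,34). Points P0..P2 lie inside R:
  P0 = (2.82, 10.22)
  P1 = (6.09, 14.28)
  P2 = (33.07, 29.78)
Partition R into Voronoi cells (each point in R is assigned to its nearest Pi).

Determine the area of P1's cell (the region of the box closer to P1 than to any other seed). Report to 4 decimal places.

Area of P1's cell: 608.2465

1. box [0,39]×[0,34]: [(0, 0) (39, 0) (39, 34) (0, 34)]
2. ⊥bis P1·P0 via (4.455,12.25): [(0, 15.8381) (19.6645, 0) (39, 0) (39, 34) (0, 34)]  |A|=1170.2756
3. ⊥bis P1·P2 via (19.58,22.03): [(0, 15.8381) (19.6645, 0) (32.2362, 0) (12.7032, 34) (0, 34)]  |A|=608.2465
4. canonical 5-gon: [(0, 15.8381) (19.6645, 0) (32.2362, 0) (12.7032, 34) (0, 34)]
5. shoelace: 608.2465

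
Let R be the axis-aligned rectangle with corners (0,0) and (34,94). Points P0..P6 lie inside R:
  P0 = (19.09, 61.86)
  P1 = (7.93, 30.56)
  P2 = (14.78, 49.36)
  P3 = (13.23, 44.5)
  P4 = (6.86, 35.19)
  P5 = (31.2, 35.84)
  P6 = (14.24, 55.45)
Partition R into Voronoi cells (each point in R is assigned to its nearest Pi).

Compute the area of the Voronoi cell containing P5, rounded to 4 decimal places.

Area of P5's cell: 542.2717

1. box [0,34]×[0,94]: [(0, 0) (34, 0) (34, 94) (0, 94)]
2. ⊥bis P5·P0 via (25.145,48.85): [(0, 37.1472) (0, 0) (34, 0) (34, 52.9712)]  |A|=1532.0137
3. ⊥bis P5·P1 via (19.565,33.2): [(16.8861, 45.0062) (27.0981, 0) (34, 0) (34, 52.9712)]  |A|=608.5844
4. ⊥bis P5·P2 via (22.99,42.6): [(29.9946, 51.1071) (18.6328, 37.3082) (27.0981, 0) (34, 0) (34, 52.9712)]  |A|=552.8018
5. ⊥bis P5·P3 via (22.215,40.17): [(29.9946, 51.1071) (23.945, 43.7598) (19.3381, 34.2002) (27.0981, 0) (34, 0) (34, 52.9712)]  |A|=542.2717
6. ⊥bis P5·P4 via (19.03,35.515): [(29.9946, 51.1071) (23.945, 43.7598) (19.3381, 34.2002) (27.0981, 0) (34, 0) (34, 52.9712)]  |A|=542.2717
7. ⊥bis P5·P6 via (22.72,45.645): [(29.9946, 51.1071) (23.945, 43.7598) (19.3381, 34.2002) (27.0981, 0) (34, 0) (34, 52.9712)]  |A|=542.2717
8. canonical 6-gon: [(29.9946, 51.1071) (23.945, 43.7598) (19.3381, 34.2002) (27.0981, 0) (34, 0) (34, 52.9712)]
9. shoelace: 542.2717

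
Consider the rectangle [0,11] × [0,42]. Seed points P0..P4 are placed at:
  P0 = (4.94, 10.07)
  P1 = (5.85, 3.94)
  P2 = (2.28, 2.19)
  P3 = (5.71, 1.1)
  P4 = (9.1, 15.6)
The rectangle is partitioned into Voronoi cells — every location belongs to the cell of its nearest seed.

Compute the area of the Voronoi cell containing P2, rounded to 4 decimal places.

1. box [0,11]×[0,42]: [(0, 0) (11, 0) (11, 42) (0, 42)]
2. ⊥bis P2·P0 via (3.61,6.13): [(0, 7.3486) (0, 0) (11, 0) (11, 3.6354)]  |A|=60.4121
3. ⊥bis P2·P1 via (4.065,3.065): [(2.3549, 6.5537) (0, 7.3486) (0, 0) (5.5675, 0)]  |A|=26.8961
4. ⊥bis P2·P3 via (3.995,1.645): [(4.2963, 2.5931) (2.3549, 6.5537) (0, 7.3486) (0, 0) (3.4722, 0)]  |A|=24.1796
5. ⊥bis P2·P4 via (5.69,8.895): [(4.2963, 2.5931) (2.3549, 6.5537) (0, 7.3486) (0, 0) (3.4722, 0)]  |A|=24.1796
6. canonical 5-gon: [(4.2963, 2.5931) (2.3549, 6.5537) (0, 7.3486) (0, 0) (3.4722, 0)]
7. shoelace: 24.1796

Area of P2's cell: 24.1796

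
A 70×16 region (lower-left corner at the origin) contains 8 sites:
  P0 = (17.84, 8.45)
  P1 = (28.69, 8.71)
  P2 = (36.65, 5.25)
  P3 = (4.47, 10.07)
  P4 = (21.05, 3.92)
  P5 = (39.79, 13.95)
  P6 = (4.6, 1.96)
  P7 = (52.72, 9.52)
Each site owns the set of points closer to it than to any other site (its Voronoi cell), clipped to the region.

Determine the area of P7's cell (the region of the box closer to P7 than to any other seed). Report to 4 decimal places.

1. box [0,70]×[0,16]: [(0, 0) (70, 0) (70, 16) (0, 16)]
2. ⊥bis P7·P0 via (35.28,8.985): [(35.5556, 0) (70, 0) (70, 16) (35.0648, 16)]  |A|=555.0365
3. ⊥bis P7·P1 via (40.705,9.115): [(41.0122, 0) (70, 0) (70, 16) (40.4729, 16)]  |A|=468.1187
4. ⊥bis P7·P2 via (44.685,7.385): [(46.6473, 0) (70, 0) (70, 16) (42.3959, 16)]  |A|=407.6546
5. ⊥bis P7·P3 via (28.595,9.795): [(46.6473, 0) (70, 0) (70, 16) (42.3959, 16)]  |A|=407.6546
6. ⊥bis P7·P4 via (36.885,6.72): [(46.6473, 0) (70, 0) (70, 16) (42.3959, 16)]  |A|=407.6546
7. ⊥bis P7·P5 via (46.255,11.735): [(44.7198, 7.2541) (46.6473, 0) (70, 0) (70, 16) (47.7162, 16)]  |A|=384.3889
8. ⊥bis P7·P6 via (28.66,5.74): [(44.7198, 7.2541) (46.6473, 0) (70, 0) (70, 16) (47.7162, 16)]  |A|=384.3889
9. canonical 5-gon: [(44.7198, 7.2541) (46.6473, 0) (70, 0) (70, 16) (47.7162, 16)]
10. shoelace: 384.3889

Area of P7's cell: 384.3889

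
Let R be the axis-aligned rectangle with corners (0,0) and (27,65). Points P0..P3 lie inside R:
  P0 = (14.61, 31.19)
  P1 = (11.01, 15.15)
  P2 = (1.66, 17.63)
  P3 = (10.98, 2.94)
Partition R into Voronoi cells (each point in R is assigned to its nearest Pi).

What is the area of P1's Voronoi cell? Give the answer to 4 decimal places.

1. box [0,27]×[0,65]: [(0, 0) (27, 0) (27, 65) (0, 65)]
2. ⊥bis P1·P0 via (12.81,23.17): [(0, 26.0451) (0, 0) (27, 0) (27, 19.9852)]  |A|=621.4087
3. ⊥bis P1·P2 via (6.335,16.39): [(8.3961, 24.1607) (1.9877, 0) (27, 0) (27, 19.9852)]  |A|=488.0582
4. ⊥bis P1·P3 via (10.995,9.045): [(8.3961, 24.1607) (4.3911, 9.0612) (27, 9.0057) (27, 19.9852)]  |A|=272.933
5. canonical 4-gon: [(8.3961, 24.1607) (4.3911, 9.0612) (27, 9.0057) (27, 19.9852)]
6. shoelace: 272.933

Area of P1's cell: 272.9330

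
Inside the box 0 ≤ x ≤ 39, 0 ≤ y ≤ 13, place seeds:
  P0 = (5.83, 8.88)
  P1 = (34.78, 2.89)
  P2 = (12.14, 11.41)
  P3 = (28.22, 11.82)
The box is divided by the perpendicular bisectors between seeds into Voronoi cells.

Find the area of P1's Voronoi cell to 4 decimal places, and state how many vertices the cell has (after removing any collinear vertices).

1. box [0,39]×[0,13]: [(0, 0) (39, 0) (39, 13) (0, 13)]
2. ⊥bis P1·P0 via (20.305,5.885): [(19.0873, 0) (39, 0) (39, 13) (21.7772, 13)]  |A|=241.3808
3. ⊥bis P1·P2 via (23.46,7.15): [(20.7693, 0) (39, 0) (39, 13) (25.6615, 13)]  |A|=205.1999
4. ⊥bis P1·P3 via (31.5,7.355): [(21.4878, 0) (39, 0) (39, 12.8645)]  |A|=112.6431
5. canonical 3-gon: [(21.4878, 0) (39, 0) (39, 12.8645)]
6. shoelace: 112.6431

Area of P1's cell: 112.6431 (3 vertices)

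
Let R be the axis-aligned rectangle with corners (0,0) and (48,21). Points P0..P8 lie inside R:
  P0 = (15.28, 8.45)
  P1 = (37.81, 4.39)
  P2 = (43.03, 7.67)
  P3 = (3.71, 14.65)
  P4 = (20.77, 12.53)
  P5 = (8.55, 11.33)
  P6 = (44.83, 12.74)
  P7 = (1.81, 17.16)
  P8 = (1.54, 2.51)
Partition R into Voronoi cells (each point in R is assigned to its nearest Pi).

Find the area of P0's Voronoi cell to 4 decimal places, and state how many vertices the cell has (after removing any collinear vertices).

Area of P0's cell: 134.7882 (5 vertices)

1. box [0,48]×[0,21]: [(0, 0) (48, 0) (48, 21) (0, 21)]
2. ⊥bis P0·P1 via (26.545,6.42): [(0, 0) (25.3881, 0) (29.1724, 21) (0, 21)]  |A|=572.8849
3. ⊥bis P0·P2 via (29.155,8.06): [(0, 0) (25.3881, 0) (29.1724, 21) (0, 21)]  |A|=572.8849
4. ⊥bis P0·P3 via (9.495,11.55): [(3.3057, 0) (25.3881, 0) (29.1724, 21) (14.559, 21)]  |A|=385.3058
5. ⊥bis P0·P4 via (18.025,10.49): [(12.7387, 17.6032) (3.3057, 0) (25.3881, 0) (25.4725, 0.4687)]  |A|=198.0675
6. ⊥bis P0·P5 via (11.915,9.89): [(14.3106, 15.4881) (7.6827, 0) (25.3881, 0) (25.4725, 0.4687)]  |A|=140.3607
7. ⊥bis P0·P6 via (30.055,10.595): [(14.3106, 15.4881) (7.6827, 0) (25.3881, 0) (25.4725, 0.4687)]  |A|=140.3607
8. ⊥bis P0·P7 via (8.545,12.805): [(14.3106, 15.4881) (7.6827, 0) (25.3881, 0) (25.4725, 0.4687)]  |A|=140.3607
9. ⊥bis P0·P8 via (8.41,5.48): [(14.3106, 15.4881) (9.223, 3.5994) (10.7791, 0) (25.3881, 0) (25.4725, 0.4687)]  |A|=134.7882
10. canonical 5-gon: [(14.3106, 15.4881) (9.223, 3.5994) (10.7791, 0) (25.3881, 0) (25.4725, 0.4687)]
11. shoelace: 134.7882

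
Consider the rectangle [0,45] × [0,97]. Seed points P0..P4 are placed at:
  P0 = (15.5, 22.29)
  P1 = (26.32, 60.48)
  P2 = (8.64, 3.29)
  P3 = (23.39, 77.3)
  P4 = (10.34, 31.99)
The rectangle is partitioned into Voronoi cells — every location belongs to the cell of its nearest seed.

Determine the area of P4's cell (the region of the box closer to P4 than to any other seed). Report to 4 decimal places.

Area of P4's cell: 601.1777

1. box [0,45]×[0,97]: [(0, 0) (45, 0) (45, 97) (0, 97)]
2. ⊥bis P4·P0 via (12.92,27.14): [(0, 20.2671) (45, 44.2052) (45, 97) (0, 97)]  |A|=2914.3726
3. ⊥bis P4·P1 via (18.33,46.235): [(0, 56.5163) (0, 20.2671) (33.1692, 37.9117)]  |A|=601.1777
4. ⊥bis P4·P2 via (9.49,17.64): [(0, 56.5163) (0, 20.2671) (33.1692, 37.9117)]  |A|=601.1777
5. ⊥bis P4·P3 via (16.865,54.645): [(0, 56.5163) (0, 20.2671) (33.1692, 37.9117)]  |A|=601.1777
6. canonical 3-gon: [(0, 56.5163) (0, 20.2671) (33.1692, 37.9117)]
7. shoelace: 601.1777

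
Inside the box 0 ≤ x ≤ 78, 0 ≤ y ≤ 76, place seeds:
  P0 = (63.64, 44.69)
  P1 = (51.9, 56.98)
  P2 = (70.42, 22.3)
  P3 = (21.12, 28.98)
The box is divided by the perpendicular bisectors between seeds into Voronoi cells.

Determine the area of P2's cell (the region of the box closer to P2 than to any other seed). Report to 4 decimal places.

1. box [0,78]×[0,76]: [(0, 0) (78, 0) (78, 76) (0, 76)]
2. ⊥bis P2·P0 via (67.03,33.495): [(0, 13.1974) (0, 0) (78, 0) (78, 36.8169)]  |A|=1950.5562
3. ⊥bis P2·P1 via (61.16,39.64): [(26.8948, 21.3415) (0, 6.979) (0, 0) (78, 0) (78, 36.8169)]  |A|=1866.9351
4. ⊥bis P2·P3 via (45.77,25.64): [(45.9702, 27.1178) (42.2959, 0) (78, 0) (78, 36.8169)]  |A|=1073.7269
5. canonical 4-gon: [(45.9702, 27.1178) (42.2959, 0) (78, 0) (78, 36.8169)]
6. shoelace: 1073.7269

Area of P2's cell: 1073.7269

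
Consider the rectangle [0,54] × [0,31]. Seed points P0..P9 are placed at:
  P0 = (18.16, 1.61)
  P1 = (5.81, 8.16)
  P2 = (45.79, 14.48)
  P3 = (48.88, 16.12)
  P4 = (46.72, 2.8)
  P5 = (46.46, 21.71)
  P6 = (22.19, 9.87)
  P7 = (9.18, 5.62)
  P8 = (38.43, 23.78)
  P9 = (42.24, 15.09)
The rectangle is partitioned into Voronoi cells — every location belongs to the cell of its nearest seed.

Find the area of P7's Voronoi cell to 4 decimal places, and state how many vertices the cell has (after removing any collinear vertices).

1. box [0,54]×[0,31]: [(0, 0) (54, 0) (54, 31) (0, 31)]
2. ⊥bis P7·P0 via (13.67,3.615): [(0, 0) (12.0557, 0) (25.8987, 31) (0, 31)]  |A|=588.2939
3. ⊥bis P7·P1 via (7.495,6.89): [(2.3019, 0) (12.0557, 0) (25.8987, 31) (25.6669, 31)]  |A|=154.7763
4. ⊥bis P7·P2 via (27.485,10.05): [(23.2053, 27.734) (2.3019, 0) (12.0557, 0) (23.6394, 25.9404)]  |A|=151.2736
5. ⊥bis P7·P3 via (29.03,10.87): [(23.2053, 27.734) (2.3019, 0) (12.0557, 0) (23.6394, 25.9404)]  |A|=151.2736
6. ⊥bis P7·P4 via (27.95,4.21): [(23.2053, 27.734) (2.3019, 0) (12.0557, 0) (23.6394, 25.9404)]  |A|=151.2736
7. ⊥bis P7·P5 via (27.82,13.665): [(22.2785, 26.5044) (2.3019, 0) (12.0557, 0) (23.0711, 24.6679)]  |A|=149.1496
8. ⊥bis P7·P6 via (15.685,7.745): [(13.4035, 14.7292) (2.3019, 0) (12.0557, 0) (15.6129, 7.9658)]  |A|=92.6615
9. ⊥bis P7·P8 via (23.805,14.7): [(13.4035, 14.7292) (2.3019, 0) (12.0557, 0) (15.6129, 7.9658)]  |A|=92.6615
10. ⊥bis P7·P9 via (25.71,10.355): [(13.4035, 14.7292) (2.3019, 0) (12.0557, 0) (15.6129, 7.9658)]  |A|=92.6615
11. canonical 4-gon: [(13.4035, 14.7292) (2.3019, 0) (12.0557, 0) (15.6129, 7.9658)]
12. shoelace: 92.6615

Area of P7's cell: 92.6615 (4 vertices)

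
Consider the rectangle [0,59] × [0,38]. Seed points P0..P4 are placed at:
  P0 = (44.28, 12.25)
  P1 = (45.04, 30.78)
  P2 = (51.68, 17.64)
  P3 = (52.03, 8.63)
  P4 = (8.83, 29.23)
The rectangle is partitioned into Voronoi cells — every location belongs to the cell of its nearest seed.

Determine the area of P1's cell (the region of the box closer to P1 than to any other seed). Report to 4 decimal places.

Area of P1's cell: 457.8100

1. box [0,59]×[0,38]: [(0, 0) (59, 0) (59, 38) (0, 38)]
2. ⊥bis P1·P0 via (44.66,21.515): [(0, 23.3467) (59, 20.9269) (59, 38) (0, 38)]  |A|=935.9299
3. ⊥bis P1·P2 via (48.36,24.21): [(0, 23.3467) (43.1494, 21.577) (59, 29.5867) (59, 38) (0, 38)]  |A|=867.2983
4. ⊥bis P1·P3 via (48.535,19.705): [(0, 23.3467) (43.1494, 21.577) (59, 29.5867) (59, 38) (0, 38)]  |A|=867.2983
5. ⊥bis P1·P4 via (26.935,30.005): [(27.2679, 22.2283) (43.1494, 21.577) (59, 29.5867) (59, 38) (26.5928, 38)]  |A|=457.81
6. canonical 5-gon: [(27.2679, 22.2283) (43.1494, 21.577) (59, 29.5867) (59, 38) (26.5928, 38)]
7. shoelace: 457.81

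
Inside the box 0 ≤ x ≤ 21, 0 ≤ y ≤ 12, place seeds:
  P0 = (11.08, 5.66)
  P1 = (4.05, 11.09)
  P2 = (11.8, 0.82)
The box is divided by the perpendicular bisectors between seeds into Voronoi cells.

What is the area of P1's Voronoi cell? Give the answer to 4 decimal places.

Area of P1's cell: 67.7454

1. box [0,21]×[0,12]: [(0, 0) (21, 0) (21, 12) (0, 12)]
2. ⊥bis P1·P0 via (7.565,8.375): [(0, 0) (1.0961, 0) (10.365, 12) (0, 12)]  |A|=68.7665
3. ⊥bis P1·P2 via (7.925,5.955): [(0, 0) (0.0337, 0) (2.5808, 1.9221) (10.365, 12) (0, 12)]  |A|=67.7454
4. canonical 5-gon: [(0, 0) (0.0337, 0) (2.5808, 1.9221) (10.365, 12) (0, 12)]
5. shoelace: 67.7454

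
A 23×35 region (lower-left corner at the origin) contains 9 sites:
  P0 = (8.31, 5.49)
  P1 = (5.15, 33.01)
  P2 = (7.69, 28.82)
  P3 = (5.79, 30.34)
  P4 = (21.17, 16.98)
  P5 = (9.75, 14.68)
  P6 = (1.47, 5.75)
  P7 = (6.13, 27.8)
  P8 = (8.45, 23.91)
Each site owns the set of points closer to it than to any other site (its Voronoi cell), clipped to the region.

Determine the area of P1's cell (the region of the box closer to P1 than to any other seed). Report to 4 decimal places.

1. box [0,23]×[0,35]: [(0, 0) (23, 0) (23, 35) (0, 35)]
2. ⊥bis P1·P0 via (6.73,19.25): [(0, 18.4772) (23, 21.1182) (23, 35) (0, 35)]  |A|=349.6525
3. ⊥bis P1·P2 via (6.42,30.915): [(0, 27.0232) (13.1586, 35) (0, 35)]  |A|=52.4822
4. ⊥bis P1·P3 via (5.47,31.675): [(0, 30.3638) (9.115, 32.5487) (13.1586, 35) (0, 35)]  |A|=37.2571
5. ⊥bis P1·P4 via (13.16,24.995): [(0, 30.3638) (9.115, 32.5487) (13.1586, 35) (0, 35)]  |A|=37.2571
6. ⊥bis P1·P5 via (7.45,23.845): [(0, 30.3638) (9.115, 32.5487) (13.1586, 35) (0, 35)]  |A|=37.2571
7. ⊥bis P1·P6 via (3.31,19.38): [(0, 30.3638) (9.115, 32.5487) (13.1586, 35) (0, 35)]  |A|=37.2571
8. ⊥bis P1·P7 via (5.64,30.405): [(0, 30.3638) (9.115, 32.5487) (13.1586, 35) (0, 35)]  |A|=37.2571
9. ⊥bis P1·P8 via (6.8,28.46): [(0, 30.3638) (9.115, 32.5487) (13.1586, 35) (0, 35)]  |A|=37.2571
10. canonical 4-gon: [(0, 30.3638) (9.115, 32.5487) (13.1586, 35) (0, 35)]
11. shoelace: 37.2571

Area of P1's cell: 37.2571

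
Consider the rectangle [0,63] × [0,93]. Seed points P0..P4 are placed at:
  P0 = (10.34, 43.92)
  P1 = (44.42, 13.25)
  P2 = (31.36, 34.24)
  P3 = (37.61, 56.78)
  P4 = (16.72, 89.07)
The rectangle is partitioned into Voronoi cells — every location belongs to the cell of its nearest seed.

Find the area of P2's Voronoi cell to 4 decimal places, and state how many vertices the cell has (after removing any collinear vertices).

Area of P2's cell: 922.1763 (3 vertices)

1. box [0,63]×[0,93]: [(0, 0) (63, 0) (63, 93) (0, 93)]
2. ⊥bis P2·P0 via (20.85,39.08): [(2.8531, 0) (63, 0) (63, 93) (45.6809, 93)]  |A|=3602.1678
3. ⊥bis P2·P1 via (37.89,23.745): [(4.1085, 2.7261) (63, 39.3685) (63, 93) (45.6809, 93)]  |A|=2360.9502
4. ⊥bis P2·P3 via (34.485,45.51): [(25.0198, 48.1346) (4.1085, 2.7261) (61.0375, 38.1474)]  |A|=922.1763
5. ⊥bis P2·P4 via (24.04,61.655): [(25.0198, 48.1346) (4.1085, 2.7261) (61.0375, 38.1474)]  |A|=922.1763
6. canonical 3-gon: [(25.0198, 48.1346) (4.1085, 2.7261) (61.0375, 38.1474)]
7. shoelace: 922.1763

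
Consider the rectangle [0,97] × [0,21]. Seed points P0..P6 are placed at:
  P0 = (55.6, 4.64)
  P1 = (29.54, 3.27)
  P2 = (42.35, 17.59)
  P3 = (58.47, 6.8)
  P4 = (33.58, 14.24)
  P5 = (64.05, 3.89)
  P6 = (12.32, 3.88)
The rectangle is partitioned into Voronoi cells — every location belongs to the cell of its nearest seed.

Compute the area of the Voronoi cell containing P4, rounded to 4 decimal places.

Area of P4's cell: 225.2588

1. box [0,97]×[0,21]: [(0, 0) (97, 0) (97, 21) (0, 21)]
2. ⊥bis P4·P0 via (44.59,9.44): [(0, 0) (40.4745, 0) (49.6298, 21) (0, 21)]  |A|=946.0946
3. ⊥bis P4·P1 via (31.56,8.755): [(0, 20.3778) (42.53, 4.715) (49.6298, 21) (0, 21)]  |A|=417.3415
4. ⊥bis P4·P2 via (37.965,15.915): [(0, 20.3778) (42.1963, 4.8379) (36.0226, 21) (0, 21)]  |A|=304.2272
5. ⊥bis P4·P3 via (46.025,10.52): [(0, 20.3778) (42.1963, 4.8379) (36.0226, 21) (0, 21)]  |A|=304.2272
6. ⊥bis P4·P5 via (48.815,9.065): [(0, 20.3778) (42.1963, 4.8379) (36.0226, 21) (0, 21)]  |A|=304.2272
7. ⊥bis P4·P6 via (22.95,9.06): [(21.248, 12.5527) (42.1963, 4.8379) (36.0226, 21) (17.1316, 21)]  |A|=225.2588
8. canonical 4-gon: [(21.248, 12.5527) (42.1963, 4.8379) (36.0226, 21) (17.1316, 21)]
9. shoelace: 225.2588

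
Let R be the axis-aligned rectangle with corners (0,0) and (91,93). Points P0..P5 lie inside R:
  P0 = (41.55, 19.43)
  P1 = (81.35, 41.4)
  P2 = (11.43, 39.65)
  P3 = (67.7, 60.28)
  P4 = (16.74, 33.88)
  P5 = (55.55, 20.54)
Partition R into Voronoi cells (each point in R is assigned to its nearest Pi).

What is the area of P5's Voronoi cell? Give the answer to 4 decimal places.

1. box [0,91]×[0,93]: [(0, 0) (91, 0) (91, 93) (0, 93)]
2. ⊥bis P5·P0 via (48.55,19.985): [(50.1345, 0) (91, 0) (91, 93) (42.761, 93)]  |A|=4143.3602
3. ⊥bis P5·P1 via (68.45,30.97): [(45.4208, 59.453) (50.1345, 0) (91, 0) (91, 3.0798)]  |A|=1284.9737
4. ⊥bis P5·P2 via (33.49,30.095): [(45.9321, 58.8205) (45.5423, 57.9205) (50.1345, 0) (91, 0) (91, 3.0798)]  |A|=1284.6203
5. ⊥bis P5·P3 via (61.625,40.41): [(60.5523, 40.7379) (46.5655, 45.0142) (50.1345, 0) (91, 0) (91, 3.0798)]  |A|=1186.4456
6. ⊥bis P5·P4 via (36.145,27.21): [(60.5523, 40.7379) (46.5655, 45.0142) (50.1345, 0) (91, 0) (91, 3.0798)]  |A|=1186.4456
7. canonical 5-gon: [(60.5523, 40.7379) (46.5655, 45.0142) (50.1345, 0) (91, 0) (91, 3.0798)]
8. shoelace: 1186.4456

Area of P5's cell: 1186.4456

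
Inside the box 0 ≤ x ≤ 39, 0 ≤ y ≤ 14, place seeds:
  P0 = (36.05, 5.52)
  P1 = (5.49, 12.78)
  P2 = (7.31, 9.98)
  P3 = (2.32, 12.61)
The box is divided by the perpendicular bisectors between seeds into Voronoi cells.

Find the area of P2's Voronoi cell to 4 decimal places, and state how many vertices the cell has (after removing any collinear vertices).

Area of P2's cell: 256.2642 (6 vertices)

1. box [0,39]×[0,14]: [(0, 0) (39, 0) (39, 14) (0, 14)]
2. ⊥bis P2·P0 via (21.68,7.75): [(0, 0) (20.4773, 0) (22.6499, 14) (0, 14)]  |A|=301.8906
3. ⊥bis P2·P1 via (6.4,11.38): [(0, 7.22) (0, 0) (20.4773, 0) (22.6499, 14) (10.4308, 14)]  |A|=266.5303
4. ⊥bis P2·P3 via (4.815,11.295): [(4.0572, 9.8572) (0, 2.1593) (0, 0) (20.4773, 0) (22.6499, 14) (10.4308, 14)]  |A|=256.2642
5. canonical 6-gon: [(4.0572, 9.8572) (0, 2.1593) (0, 0) (20.4773, 0) (22.6499, 14) (10.4308, 14)]
6. shoelace: 256.2642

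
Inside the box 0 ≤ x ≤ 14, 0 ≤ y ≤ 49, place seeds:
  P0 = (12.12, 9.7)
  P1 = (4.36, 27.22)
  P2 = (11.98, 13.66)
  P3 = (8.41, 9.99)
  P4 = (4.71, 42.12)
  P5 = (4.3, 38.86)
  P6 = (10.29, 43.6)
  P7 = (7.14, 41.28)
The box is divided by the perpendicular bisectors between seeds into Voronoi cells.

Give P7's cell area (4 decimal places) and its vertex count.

1. box [0,14]×[0,49]: [(0, 0) (14, 0) (14, 49) (0, 49)]
2. ⊥bis P7·P0 via (9.63,25.49): [(0, 23.9714) (14, 26.1791) (14, 49) (0, 49)]  |A|=334.9463
3. ⊥bis P7·P1 via (5.75,34.25): [(0, 35.3869) (14, 32.6188) (14, 49) (0, 49)]  |A|=209.9602
4. ⊥bis P7·P2 via (9.56,27.47): [(0, 35.3869) (14, 32.6188) (14, 49) (0, 49)]  |A|=209.9602
5. ⊥bis P7·P3 via (7.775,25.635): [(0, 35.3869) (14, 32.6188) (14, 49) (0, 49)]  |A|=209.9602
6. ⊥bis P7·P4 via (5.925,41.7): [(3.5033, 34.6942) (14, 32.6188) (14, 49) (8.4485, 49)]  |A|=125.6843
7. ⊥bis P7·P5 via (5.72,40.07): [(5.465, 40.3693) (11.6781, 33.0779) (14, 32.6188) (14, 49) (8.4485, 49)]  |A|=100.9027
8. ⊥bis P7·P6 via (8.715,42.44): [(6.9903, 44.7817) (5.465, 40.3693) (11.6781, 33.0779) (14, 32.6188) (14, 35.2642)]  |A|=41.0519
9. canonical 5-gon: [(6.9903, 44.7817) (5.465, 40.3693) (11.6781, 33.0779) (14, 32.6188) (14, 35.2642)]
10. shoelace: 41.0519

Area of P7's cell: 41.0519 (5 vertices)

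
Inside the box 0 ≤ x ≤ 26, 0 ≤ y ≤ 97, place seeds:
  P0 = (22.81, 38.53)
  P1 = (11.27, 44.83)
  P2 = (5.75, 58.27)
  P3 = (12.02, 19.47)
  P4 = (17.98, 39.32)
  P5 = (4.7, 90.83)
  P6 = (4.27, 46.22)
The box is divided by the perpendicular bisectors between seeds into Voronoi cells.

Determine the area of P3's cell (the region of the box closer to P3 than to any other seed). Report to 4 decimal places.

Area of P3's cell: 762.7224

1. box [0,26]×[0,97]: [(0, 0) (26, 0) (26, 97) (0, 97)]
2. ⊥bis P3·P0 via (17.415,29): [(0, 38.8588) (0, 0) (26, 0) (26, 24.14)]  |A|=818.9834
3. ⊥bis P3·P1 via (11.645,32.15): [(11.8405, 32.1558) (0, 31.8056) (0, 0) (26, 0) (26, 24.14)]  |A|=777.2272
4. ⊥bis P3·P2 via (8.885,38.87): [(11.8405, 32.1558) (0, 31.8056) (0, 0) (26, 0) (26, 24.14)]  |A|=777.2272
5. ⊥bis P3·P4 via (15,29.395): [(18.6567, 28.2971) (6.3463, 31.9933) (0, 31.8056) (0, 0) (26, 0) (26, 24.14)]  |A|=766.0732
6. ⊥bis P3·P5 via (8.36,55.15): [(18.6567, 28.2971) (6.3463, 31.9933) (0, 31.8056) (0, 0) (26, 0) (26, 24.14)]  |A|=766.0732
7. ⊥bis P3·P6 via (8.145,32.845): [(18.6567, 28.2971) (6.3463, 31.9933) (5.0755, 31.9557) (0, 30.4852) (0, 0) (26, 0) (26, 24.14)]  |A|=762.7224
8. canonical 7-gon: [(18.6567, 28.2971) (6.3463, 31.9933) (5.0755, 31.9557) (0, 30.4852) (0, 0) (26, 0) (26, 24.14)]
9. shoelace: 762.7224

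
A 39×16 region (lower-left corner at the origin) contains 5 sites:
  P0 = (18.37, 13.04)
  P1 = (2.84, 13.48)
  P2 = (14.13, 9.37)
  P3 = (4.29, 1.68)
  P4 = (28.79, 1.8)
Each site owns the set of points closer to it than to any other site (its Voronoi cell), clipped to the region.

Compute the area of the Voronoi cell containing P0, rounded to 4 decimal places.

1. box [0,39]×[0,16]: [(0, 0) (39, 0) (39, 16) (0, 16)]
2. ⊥bis P0·P1 via (10.605,13.26): [(10.2293, 0) (39, 0) (39, 16) (10.6826, 16)]  |A|=456.7044
3. ⊥bis P0·P2 via (16.25,11.205): [(25.9487, 0) (39, 0) (39, 16) (12.0996, 16)]  |A|=319.6138
4. ⊥bis P0·P3 via (11.33,7.36): [(25.9487, 0) (39, 0) (39, 16) (12.0996, 16)]  |A|=319.6138
5. ⊥bis P0·P4 via (23.58,7.42): [(21.3309, 5.335) (32.8352, 16) (12.0996, 16)]  |A|=110.5728
6. canonical 3-gon: [(21.3309, 5.335) (32.8352, 16) (12.0996, 16)]
7. shoelace: 110.5728

Area of P0's cell: 110.5728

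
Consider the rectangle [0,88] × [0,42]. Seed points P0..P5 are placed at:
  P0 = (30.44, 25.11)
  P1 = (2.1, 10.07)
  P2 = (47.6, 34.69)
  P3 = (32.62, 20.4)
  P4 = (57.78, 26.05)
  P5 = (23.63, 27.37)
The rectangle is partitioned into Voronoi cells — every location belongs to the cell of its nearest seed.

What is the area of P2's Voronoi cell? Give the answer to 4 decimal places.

1. box [0,88]×[0,42]: [(0, 0) (88, 0) (88, 42) (0, 42)]
2. ⊥bis P2·P0 via (39.02,29.9): [(55.7124, 0) (88, 0) (88, 42) (32.2649, 42)]  |A|=1848.4768
3. ⊥bis P2·P1 via (24.85,22.38): [(55.7124, 0) (88, 0) (88, 42) (32.2649, 42)]  |A|=1848.4768
4. ⊥bis P2·P3 via (40.11,27.545): [(40.6518, 26.977) (66.3862, 0) (88, 0) (88, 42) (32.2649, 42)]  |A|=1704.5031
5. ⊥bis P2·P4 via (52.69,30.37): [(40.6518, 26.977) (45.4983, 21.8965) (62.5606, 42) (32.2649, 42)]  |A|=319.6252
6. ⊥bis P2·P5 via (35.615,31.03): [(32.2651, 41.9996) (40.6518, 26.977) (45.4983, 21.8965) (62.5606, 42) (32.265, 42)]  |A|=319.6252
7. canonical 5-gon: [(32.2651, 41.9996) (40.6518, 26.977) (45.4983, 21.8965) (62.5606, 42) (32.265, 42)]
8. shoelace: 319.6252

Area of P2's cell: 319.6252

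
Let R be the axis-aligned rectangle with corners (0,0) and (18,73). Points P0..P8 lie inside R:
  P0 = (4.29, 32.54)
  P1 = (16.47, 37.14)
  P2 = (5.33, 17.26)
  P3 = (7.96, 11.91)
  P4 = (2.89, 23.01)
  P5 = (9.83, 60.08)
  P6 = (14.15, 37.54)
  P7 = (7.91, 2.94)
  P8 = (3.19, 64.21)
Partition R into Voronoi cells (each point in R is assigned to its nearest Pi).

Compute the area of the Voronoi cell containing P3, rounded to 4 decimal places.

Area of P3's cell: 149.8253

1. box [0,18]×[0,73]: [(0, 0) (18, 0) (18, 73) (0, 73)]
2. ⊥bis P3·P0 via (6.125,22.225): [(0, 21.1354) (0, 0) (18, 0) (18, 24.3375)]  |A|=409.2561
3. ⊥bis P3·P1 via (12.215,24.525): [(14.5765, 23.7285) (0, 21.1354) (0, 0) (18, 0) (18, 22.5737)]  |A|=406.237
4. ⊥bis P3·P2 via (6.645,14.585): [(0, 11.3184) (0, 0) (18, 0) (18, 20.167)]  |A|=283.3684
5. ⊥bis P3·P4 via (5.425,17.46): [(0, 11.3184) (0, 0) (18, 0) (18, 20.167)]  |A|=283.3684
6. ⊥bis P3·P5 via (8.895,35.995): [(0, 11.3184) (0, 0) (18, 0) (18, 20.167)]  |A|=283.3684
7. ⊥bis P3·P6 via (11.055,24.725): [(0, 11.3184) (0, 0) (18, 0) (18, 20.167)]  |A|=283.3684
8. ⊥bis P3·P7 via (7.935,7.425): [(0, 11.3184) (0, 7.4692) (18, 7.3689) (18, 20.167)]  |A|=149.8253
9. ⊥bis P3·P8 via (5.575,38.06): [(0, 11.3184) (0, 7.4692) (18, 7.3689) (18, 20.167)]  |A|=149.8253
10. canonical 4-gon: [(0, 11.3184) (0, 7.4692) (18, 7.3689) (18, 20.167)]
11. shoelace: 149.8253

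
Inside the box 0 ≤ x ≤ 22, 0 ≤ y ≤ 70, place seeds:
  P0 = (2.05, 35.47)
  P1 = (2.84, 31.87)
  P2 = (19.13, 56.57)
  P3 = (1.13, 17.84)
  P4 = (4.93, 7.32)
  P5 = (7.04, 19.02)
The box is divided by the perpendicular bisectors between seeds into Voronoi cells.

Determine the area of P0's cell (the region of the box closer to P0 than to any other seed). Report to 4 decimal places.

1. box [0,22]×[0,70]: [(0, 0) (22, 0) (22, 70) (0, 70)]
2. ⊥bis P0·P1 via (2.445,33.67): [(0, 33.1335) (22, 37.9612) (22, 70) (0, 70)]  |A|=757.9584
3. ⊥bis P0·P2 via (10.59,46.02): [(0, 54.5924) (0, 33.1335) (20.8557, 37.7101)]  |A|=223.7705
4. ⊥bis P0·P3 via (1.59,26.655): [(0, 54.5924) (0, 33.1335) (20.8557, 37.7101)]  |A|=223.7705
5. ⊥bis P0·P4 via (3.49,21.395): [(0, 54.5924) (0, 33.1335) (20.8557, 37.7101)]  |A|=223.7705
6. ⊥bis P0·P5 via (4.545,27.245): [(0, 54.5924) (0, 33.1335) (20.8557, 37.7101)]  |A|=223.7705
7. canonical 3-gon: [(0, 54.5924) (0, 33.1335) (20.8557, 37.7101)]
8. shoelace: 223.7705

Area of P0's cell: 223.7705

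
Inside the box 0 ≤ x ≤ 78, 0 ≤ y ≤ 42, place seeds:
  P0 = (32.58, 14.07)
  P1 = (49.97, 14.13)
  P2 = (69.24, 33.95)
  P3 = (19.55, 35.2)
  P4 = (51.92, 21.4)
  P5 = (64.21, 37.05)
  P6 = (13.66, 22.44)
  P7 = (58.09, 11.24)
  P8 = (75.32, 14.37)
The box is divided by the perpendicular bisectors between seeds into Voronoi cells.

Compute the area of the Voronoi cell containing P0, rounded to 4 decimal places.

Area of P0's cell: 554.6977

1. box [0,78]×[0,42]: [(0, 0) (78, 0) (78, 42) (0, 42)]
2. ⊥bis P0·P1 via (41.275,14.1): [(0, 0) (41.3236, 0) (41.1787, 42) (0, 42)]  |A|=1732.5501
3. ⊥bis P0·P2 via (50.91,24.01): [(0, 0) (41.3236, 0) (41.1789, 41.9548) (41.1544, 42) (0, 42)]  |A|=1732.5496
4. ⊥bis P0·P3 via (26.065,24.635): [(0, 8.5618) (0, 0) (41.3236, 0) (41.2064, 33.9721)]  |A|=878.326
5. ⊥bis P0·P4 via (42.25,17.735): [(37.0641, 31.4177) (0, 8.5618) (0, 0) (41.3236, 0) (41.2534, 20.3645)]  |A|=850.0828
6. ⊥bis P0·P5 via (48.395,25.56): [(37.0641, 31.4177) (0, 8.5618) (0, 0) (41.3236, 0) (41.2534, 20.3645)]  |A|=850.0828
7. ⊥bis P0·P6 via (23.12,18.255): [(37.0641, 31.4177) (25.8965, 24.5311) (15.0442, 0) (41.3236, 0) (41.2534, 20.3645)]  |A|=554.6977
8. ⊥bis P0·P7 via (45.335,12.655): [(37.0641, 31.4177) (25.8965, 24.5311) (15.0442, 0) (41.3236, 0) (41.2534, 20.3645)]  |A|=554.6977
9. ⊥bis P0·P8 via (53.95,14.22): [(37.0641, 31.4177) (25.8965, 24.5311) (15.0442, 0) (41.3236, 0) (41.2534, 20.3645)]  |A|=554.6977
10. canonical 5-gon: [(37.0641, 31.4177) (25.8965, 24.5311) (15.0442, 0) (41.3236, 0) (41.2534, 20.3645)]
11. shoelace: 554.6977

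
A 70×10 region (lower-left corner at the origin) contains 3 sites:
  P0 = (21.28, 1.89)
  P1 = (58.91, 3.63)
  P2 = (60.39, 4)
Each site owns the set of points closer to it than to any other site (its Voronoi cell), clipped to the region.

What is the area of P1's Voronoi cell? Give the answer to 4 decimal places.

1. box [0,70]×[0,10]: [(0, 0) (70, 0) (70, 10) (0, 10)]
2. ⊥bis P1·P0 via (40.095,2.76): [(40.2226, 0) (70, 0) (70, 10) (39.7602, 10)]  |A|=300.0858
3. ⊥bis P1·P2 via (59.65,3.815): [(40.2226, 0) (60.6037, 0) (58.1037, 10) (39.7602, 10)]  |A|=193.6233
4. canonical 4-gon: [(40.2226, 0) (60.6037, 0) (58.1037, 10) (39.7602, 10)]
5. shoelace: 193.6233

Area of P1's cell: 193.6233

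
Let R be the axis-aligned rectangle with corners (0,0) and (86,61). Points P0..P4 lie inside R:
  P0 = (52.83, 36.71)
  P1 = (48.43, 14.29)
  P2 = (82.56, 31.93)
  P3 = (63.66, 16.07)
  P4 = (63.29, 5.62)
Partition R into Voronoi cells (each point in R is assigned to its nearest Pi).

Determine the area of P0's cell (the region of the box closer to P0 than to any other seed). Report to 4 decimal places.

1. box [0,86]×[0,61]: [(0, 0) (86, 0) (86, 61) (0, 61)]
2. ⊥bis P0·P1 via (50.63,25.5): [(0, 35.4363) (86, 18.5585) (86, 61) (0, 61)]  |A|=2924.2225
3. ⊥bis P0·P2 via (67.695,34.32): [(0, 35.4363) (65.7983, 22.5232) (71.9846, 61) (0, 61)]  |A|=2225.8938
4. ⊥bis P0·P3 via (58.245,26.39): [(0, 35.4363) (54.9377, 24.6546) (67.1732, 31.0747) (71.9846, 61) (0, 61)]  |A|=2177.9908
5. ⊥bis P0·P4 via (58.06,21.165): [(0, 35.4363) (54.9377, 24.6546) (67.1732, 31.0747) (71.9846, 61) (0, 61)]  |A|=2177.9908
6. canonical 5-gon: [(0, 35.4363) (54.9377, 24.6546) (67.1732, 31.0747) (71.9846, 61) (0, 61)]
7. shoelace: 2177.9908

Area of P0's cell: 2177.9908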